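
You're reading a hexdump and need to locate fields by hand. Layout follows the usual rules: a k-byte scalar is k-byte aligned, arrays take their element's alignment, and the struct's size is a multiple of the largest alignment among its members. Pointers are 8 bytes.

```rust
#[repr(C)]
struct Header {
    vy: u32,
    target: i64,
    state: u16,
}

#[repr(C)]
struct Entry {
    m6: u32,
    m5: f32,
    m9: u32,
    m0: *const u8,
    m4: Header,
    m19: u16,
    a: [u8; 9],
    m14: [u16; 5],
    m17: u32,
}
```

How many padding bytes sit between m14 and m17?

2

Header: 0..4  vy  (4B, 4-aligned); 4..8  -- padding (4B); 8..16  target  (8B, 8-aligned); 16..18  state  (2B, 2-aligned); 18..24  -- tail padding (6B); sizeof = 24, alignof = 8
0..4  m6  (4B, 4-aligned)
4..8  m5  (4B, 4-aligned)
8..12  m9  (4B, 4-aligned)
12..16  -- padding (4B)
16..24  m0  (8B, 8-aligned)
24..48  m4  (24B, 8-aligned)
48..50  m19  (2B, 2-aligned)
50..59  a  (9B, 1-aligned)
59..60  -- padding (1B)
60..70  m14  (10B, 2-aligned)
70..72  -- padding (2B)
72..76  m17  (4B, 4-aligned)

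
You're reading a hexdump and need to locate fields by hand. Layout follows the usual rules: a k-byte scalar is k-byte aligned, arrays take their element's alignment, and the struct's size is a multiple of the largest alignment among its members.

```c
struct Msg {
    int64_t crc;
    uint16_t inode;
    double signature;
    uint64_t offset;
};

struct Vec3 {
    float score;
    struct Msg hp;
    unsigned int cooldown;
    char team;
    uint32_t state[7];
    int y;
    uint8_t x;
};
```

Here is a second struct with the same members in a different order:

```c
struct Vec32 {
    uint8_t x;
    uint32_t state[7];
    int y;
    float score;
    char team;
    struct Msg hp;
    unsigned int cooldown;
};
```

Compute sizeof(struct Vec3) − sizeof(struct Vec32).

Msg: 0..8  crc  (8B, 8-aligned); 8..10  inode  (2B, 2-aligned); 10..16  -- padding (6B); 16..24  signature  (8B, 8-aligned); 24..32  offset  (8B, 8-aligned); sizeof = 32, alignof = 8
0..4  score  (4B, 4-aligned)
4..8  -- padding (4B)
8..40  hp  (32B, 8-aligned)
40..44  cooldown  (4B, 4-aligned)
44..45  team  (1B, 1-aligned)
45..48  -- padding (3B)
48..76  state  (28B, 4-aligned)
76..80  y  (4B, 4-aligned)
80..81  x  (1B, 1-aligned)
81..88  -- tail padding (7B)
sizeof = 88, alignof = 8
— Vec32 —
0..1  x  (1B, 1-aligned)
1..4  -- padding (3B)
4..32  state  (28B, 4-aligned)
32..36  y  (4B, 4-aligned)
36..40  score  (4B, 4-aligned)
40..41  team  (1B, 1-aligned)
41..48  -- padding (7B)
48..80  hp  (32B, 8-aligned)
80..84  cooldown  (4B, 4-aligned)
84..88  -- tail padding (4B)
sizeof = 88, alignof = 8
88 − 88 = 0

0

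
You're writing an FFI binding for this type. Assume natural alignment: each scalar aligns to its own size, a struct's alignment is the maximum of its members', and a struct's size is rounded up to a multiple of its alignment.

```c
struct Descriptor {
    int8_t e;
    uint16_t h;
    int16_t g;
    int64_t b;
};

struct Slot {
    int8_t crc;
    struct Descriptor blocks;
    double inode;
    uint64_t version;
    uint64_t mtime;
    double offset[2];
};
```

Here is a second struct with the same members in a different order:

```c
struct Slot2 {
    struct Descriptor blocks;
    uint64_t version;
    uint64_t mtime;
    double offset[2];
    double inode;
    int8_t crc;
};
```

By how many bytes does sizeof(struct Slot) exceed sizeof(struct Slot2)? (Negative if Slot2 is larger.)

0

Descriptor: 0..1  e  (1B, 1-aligned); 1..2  -- padding (1B); 2..4  h  (2B, 2-aligned); 4..6  g  (2B, 2-aligned); 6..8  -- padding (2B); 8..16  b  (8B, 8-aligned); sizeof = 16, alignof = 8
0..1  crc  (1B, 1-aligned)
1..8  -- padding (7B)
8..24  blocks  (16B, 8-aligned)
24..32  inode  (8B, 8-aligned)
32..40  version  (8B, 8-aligned)
40..48  mtime  (8B, 8-aligned)
48..64  offset  (16B, 8-aligned)
sizeof = 64, alignof = 8
— Slot2 —
0..16  blocks  (16B, 8-aligned)
16..24  version  (8B, 8-aligned)
24..32  mtime  (8B, 8-aligned)
32..48  offset  (16B, 8-aligned)
48..56  inode  (8B, 8-aligned)
56..57  crc  (1B, 1-aligned)
57..64  -- tail padding (7B)
sizeof = 64, alignof = 8
64 − 64 = 0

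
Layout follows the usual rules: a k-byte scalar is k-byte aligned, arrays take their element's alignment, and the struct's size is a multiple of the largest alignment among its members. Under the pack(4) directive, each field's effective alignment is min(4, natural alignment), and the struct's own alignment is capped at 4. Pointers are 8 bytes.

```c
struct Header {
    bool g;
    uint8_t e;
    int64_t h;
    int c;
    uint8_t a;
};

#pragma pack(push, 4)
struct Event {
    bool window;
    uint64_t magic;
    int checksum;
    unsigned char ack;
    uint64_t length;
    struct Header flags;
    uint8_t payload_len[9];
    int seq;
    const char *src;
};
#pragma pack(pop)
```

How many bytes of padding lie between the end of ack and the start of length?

3

Header: 0..1  g  (1B, 1-aligned); 1..2  e  (1B, 1-aligned); 2..8  -- padding (6B); 8..16  h  (8B, 8-aligned); 16..20  c  (4B, 4-aligned); 20..21  a  (1B, 1-aligned); 21..24  -- tail padding (3B); sizeof = 24, alignof = 8
0..1  window  (1B, 1-aligned)
1..4  -- padding (3B)
4..12  magic  (8B, 4-aligned)
12..16  checksum  (4B, 4-aligned)
16..17  ack  (1B, 1-aligned)
17..20  -- padding (3B)
20..28  length  (8B, 4-aligned)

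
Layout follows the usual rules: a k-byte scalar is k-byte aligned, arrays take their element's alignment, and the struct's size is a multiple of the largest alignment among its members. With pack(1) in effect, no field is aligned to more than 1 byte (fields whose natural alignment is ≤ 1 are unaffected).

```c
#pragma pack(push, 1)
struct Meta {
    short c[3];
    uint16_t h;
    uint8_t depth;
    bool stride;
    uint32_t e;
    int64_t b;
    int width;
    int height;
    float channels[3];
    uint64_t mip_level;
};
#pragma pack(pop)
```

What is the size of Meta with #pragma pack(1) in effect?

50

0..6  c  (6B, 1-aligned)
6..8  h  (2B, 1-aligned)
8..9  depth  (1B, 1-aligned)
9..10  stride  (1B, 1-aligned)
10..14  e  (4B, 1-aligned)
14..22  b  (8B, 1-aligned)
22..26  width  (4B, 1-aligned)
26..30  height  (4B, 1-aligned)
30..42  channels  (12B, 1-aligned)
42..50  mip_level  (8B, 1-aligned)
sizeof = 50, alignof = 1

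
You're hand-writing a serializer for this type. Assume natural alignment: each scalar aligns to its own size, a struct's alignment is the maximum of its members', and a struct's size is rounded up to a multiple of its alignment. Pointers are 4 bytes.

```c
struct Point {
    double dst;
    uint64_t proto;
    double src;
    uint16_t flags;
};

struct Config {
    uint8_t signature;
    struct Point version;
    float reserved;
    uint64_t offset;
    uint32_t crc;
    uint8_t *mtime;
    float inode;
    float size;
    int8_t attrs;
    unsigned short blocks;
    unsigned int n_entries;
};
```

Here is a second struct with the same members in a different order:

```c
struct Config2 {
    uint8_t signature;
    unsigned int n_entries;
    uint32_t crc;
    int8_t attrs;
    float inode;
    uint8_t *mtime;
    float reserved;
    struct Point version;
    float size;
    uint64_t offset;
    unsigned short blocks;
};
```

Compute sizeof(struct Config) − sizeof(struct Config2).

Point: 0..8  dst  (8B, 8-aligned); 8..16  proto  (8B, 8-aligned); 16..24  src  (8B, 8-aligned); 24..26  flags  (2B, 2-aligned); 26..32  -- tail padding (6B); sizeof = 32, alignof = 8
0..1  signature  (1B, 1-aligned)
1..8  -- padding (7B)
8..40  version  (32B, 8-aligned)
40..44  reserved  (4B, 4-aligned)
44..48  -- padding (4B)
48..56  offset  (8B, 8-aligned)
56..60  crc  (4B, 4-aligned)
60..64  mtime  (4B, 4-aligned)
64..68  inode  (4B, 4-aligned)
68..72  size  (4B, 4-aligned)
72..73  attrs  (1B, 1-aligned)
73..74  -- padding (1B)
74..76  blocks  (2B, 2-aligned)
76..80  n_entries  (4B, 4-aligned)
sizeof = 80, alignof = 8
— Config2 —
0..1  signature  (1B, 1-aligned)
1..4  -- padding (3B)
4..8  n_entries  (4B, 4-aligned)
8..12  crc  (4B, 4-aligned)
12..13  attrs  (1B, 1-aligned)
13..16  -- padding (3B)
16..20  inode  (4B, 4-aligned)
20..24  mtime  (4B, 4-aligned)
24..28  reserved  (4B, 4-aligned)
28..32  -- padding (4B)
32..64  version  (32B, 8-aligned)
64..68  size  (4B, 4-aligned)
68..72  -- padding (4B)
72..80  offset  (8B, 8-aligned)
80..82  blocks  (2B, 2-aligned)
82..88  -- tail padding (6B)
sizeof = 88, alignof = 8
80 − 88 = -8

-8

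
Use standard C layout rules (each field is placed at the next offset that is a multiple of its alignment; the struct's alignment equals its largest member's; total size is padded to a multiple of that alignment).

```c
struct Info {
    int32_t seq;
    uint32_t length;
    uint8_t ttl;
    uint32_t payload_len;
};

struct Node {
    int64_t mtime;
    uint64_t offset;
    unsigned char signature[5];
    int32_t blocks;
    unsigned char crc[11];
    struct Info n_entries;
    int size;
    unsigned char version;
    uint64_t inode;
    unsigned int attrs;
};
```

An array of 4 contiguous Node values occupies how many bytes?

320

Info: seq at 0 (size 4, align 4) → ends 4; length at 4 (size 4, align 4) → ends 8; ttl at 8 (size 1, align 1) → ends 9; pad 3 to align 4 for payload_len; payload_len at 12 (size 4, align 4) → ends 16; total 16 bytes, alignment 4
mtime at 0 (size 8, align 8) → ends 8
offset at 8 (size 8, align 8) → ends 16
signature at 16 (size 5, align 1) → ends 21
pad 3 to align 4 for blocks
blocks at 24 (size 4, align 4) → ends 28
crc at 28 (size 11, align 1) → ends 39
pad 1 to align 4 for n_entries
n_entries at 40 (size 16, align 4) → ends 56
size at 56 (size 4, align 4) → ends 60
version at 60 (size 1, align 1) → ends 61
pad 3 to align 8 for inode
inode at 64 (size 8, align 8) → ends 72
attrs at 72 (size 4, align 4) → ends 76
tail pad 4 to reach multiple of 8
total 80 bytes, alignment 8
array of 4: 4 × 80 = 320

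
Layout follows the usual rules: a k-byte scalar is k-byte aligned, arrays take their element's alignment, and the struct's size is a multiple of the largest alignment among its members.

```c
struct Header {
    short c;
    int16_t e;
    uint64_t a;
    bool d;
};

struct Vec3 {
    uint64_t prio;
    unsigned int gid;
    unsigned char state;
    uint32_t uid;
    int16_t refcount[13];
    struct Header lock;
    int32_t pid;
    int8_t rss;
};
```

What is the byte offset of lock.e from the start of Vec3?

50

Header: 0..2  c  (2B, 2-aligned); 2..4  e  (2B, 2-aligned); 4..8  -- padding (4B); 8..16  a  (8B, 8-aligned); 16..17  d  (1B, 1-aligned); 17..24  -- tail padding (7B); sizeof = 24, alignof = 8
0..8  prio  (8B, 8-aligned)
8..12  gid  (4B, 4-aligned)
12..13  state  (1B, 1-aligned)
13..16  -- padding (3B)
16..20  uid  (4B, 4-aligned)
20..46  refcount  (26B, 2-aligned)
46..48  -- padding (2B)
48..72  lock  (24B, 8-aligned)
within Header: e at 2
48 + 2 = 50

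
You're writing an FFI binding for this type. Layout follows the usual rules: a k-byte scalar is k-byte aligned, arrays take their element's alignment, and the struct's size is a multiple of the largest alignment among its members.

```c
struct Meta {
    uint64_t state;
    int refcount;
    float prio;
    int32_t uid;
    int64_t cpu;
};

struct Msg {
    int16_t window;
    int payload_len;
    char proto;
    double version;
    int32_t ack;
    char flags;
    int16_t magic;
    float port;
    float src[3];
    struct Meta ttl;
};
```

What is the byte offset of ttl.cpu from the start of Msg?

Meta: state at 0 (size 8, align 8) → ends 8; refcount at 8 (size 4, align 4) → ends 12; prio at 12 (size 4, align 4) → ends 16; uid at 16 (size 4, align 4) → ends 20; pad 4 to align 8 for cpu; cpu at 24 (size 8, align 8) → ends 32; total 32 bytes, alignment 8
window at 0 (size 2, align 2) → ends 2
pad 2 to align 4 for payload_len
payload_len at 4 (size 4, align 4) → ends 8
proto at 8 (size 1, align 1) → ends 9
pad 7 to align 8 for version
version at 16 (size 8, align 8) → ends 24
ack at 24 (size 4, align 4) → ends 28
flags at 28 (size 1, align 1) → ends 29
pad 1 to align 2 for magic
magic at 30 (size 2, align 2) → ends 32
port at 32 (size 4, align 4) → ends 36
src at 36 (size 12, align 4) → ends 48
ttl at 48 (size 32, align 8) → ends 80
within Meta: cpu at 24
48 + 24 = 72

72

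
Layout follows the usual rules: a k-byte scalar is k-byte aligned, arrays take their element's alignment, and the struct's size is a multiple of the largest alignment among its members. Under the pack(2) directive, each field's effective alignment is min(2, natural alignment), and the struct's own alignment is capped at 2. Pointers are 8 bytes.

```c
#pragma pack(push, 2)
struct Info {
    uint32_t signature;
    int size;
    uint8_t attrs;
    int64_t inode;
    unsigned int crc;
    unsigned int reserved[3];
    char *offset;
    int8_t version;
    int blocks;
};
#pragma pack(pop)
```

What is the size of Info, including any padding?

signature at 0 (size 4, align 2) → ends 4
size at 4 (size 4, align 2) → ends 8
attrs at 8 (size 1, align 1) → ends 9
pad 1 to align 2 for inode
inode at 10 (size 8, align 2) → ends 18
crc at 18 (size 4, align 2) → ends 22
reserved at 22 (size 12, align 2) → ends 34
offset at 34 (size 8, align 2) → ends 42
version at 42 (size 1, align 1) → ends 43
pad 1 to align 2 for blocks
blocks at 44 (size 4, align 2) → ends 48
total 48 bytes, alignment 2

48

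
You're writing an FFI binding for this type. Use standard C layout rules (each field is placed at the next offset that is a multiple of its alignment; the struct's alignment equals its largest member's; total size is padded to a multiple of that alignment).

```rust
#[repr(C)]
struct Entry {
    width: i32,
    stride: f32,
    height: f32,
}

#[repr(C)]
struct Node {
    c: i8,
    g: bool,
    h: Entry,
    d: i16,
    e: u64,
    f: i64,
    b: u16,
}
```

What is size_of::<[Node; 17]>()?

Entry: width at 0 (size 4, align 4) → ends 4; stride at 4 (size 4, align 4) → ends 8; height at 8 (size 4, align 4) → ends 12; total 12 bytes, alignment 4
c at 0 (size 1, align 1) → ends 1
g at 1 (size 1, align 1) → ends 2
pad 2 to align 4 for h
h at 4 (size 12, align 4) → ends 16
d at 16 (size 2, align 2) → ends 18
pad 6 to align 8 for e
e at 24 (size 8, align 8) → ends 32
f at 32 (size 8, align 8) → ends 40
b at 40 (size 2, align 2) → ends 42
tail pad 6 to reach multiple of 8
total 48 bytes, alignment 8
array of 17: 17 × 48 = 816

816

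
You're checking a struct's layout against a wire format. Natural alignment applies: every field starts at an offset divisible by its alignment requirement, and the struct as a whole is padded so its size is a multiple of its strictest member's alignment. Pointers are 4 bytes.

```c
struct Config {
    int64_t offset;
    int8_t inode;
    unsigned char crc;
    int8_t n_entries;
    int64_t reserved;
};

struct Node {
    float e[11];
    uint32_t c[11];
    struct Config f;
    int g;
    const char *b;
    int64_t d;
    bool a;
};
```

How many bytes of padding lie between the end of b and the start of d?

Config: 0..8  offset  (8B, 8-aligned); 8..9  inode  (1B, 1-aligned); 9..10  crc  (1B, 1-aligned); 10..11  n_entries  (1B, 1-aligned); 11..16  -- padding (5B); 16..24  reserved  (8B, 8-aligned); sizeof = 24, alignof = 8
0..44  e  (44B, 4-aligned)
44..88  c  (44B, 4-aligned)
88..112  f  (24B, 8-aligned)
112..116  g  (4B, 4-aligned)
116..120  b  (4B, 4-aligned)
120..128  d  (8B, 8-aligned)

0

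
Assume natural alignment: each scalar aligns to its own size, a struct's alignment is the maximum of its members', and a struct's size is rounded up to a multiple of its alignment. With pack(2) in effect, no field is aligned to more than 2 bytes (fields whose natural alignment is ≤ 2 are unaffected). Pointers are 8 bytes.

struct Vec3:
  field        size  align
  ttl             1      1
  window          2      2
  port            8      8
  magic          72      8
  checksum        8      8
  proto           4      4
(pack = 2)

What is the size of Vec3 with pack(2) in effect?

96

ttl at 0 (size 1, align 1) → ends 1
pad 1 to align 2 for window
window at 2 (size 2, align 2) → ends 4
port at 4 (size 8, align 2) → ends 12
magic at 12 (size 72, align 2) → ends 84
checksum at 84 (size 8, align 2) → ends 92
proto at 92 (size 4, align 2) → ends 96
total 96 bytes, alignment 2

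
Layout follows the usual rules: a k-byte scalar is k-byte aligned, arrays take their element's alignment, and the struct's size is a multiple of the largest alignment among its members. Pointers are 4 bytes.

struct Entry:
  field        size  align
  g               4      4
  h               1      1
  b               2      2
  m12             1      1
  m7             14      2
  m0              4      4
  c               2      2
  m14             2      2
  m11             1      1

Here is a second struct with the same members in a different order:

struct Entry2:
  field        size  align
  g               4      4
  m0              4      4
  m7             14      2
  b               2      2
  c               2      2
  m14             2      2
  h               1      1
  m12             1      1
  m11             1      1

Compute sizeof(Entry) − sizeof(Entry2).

4

g at 0 (size 4, align 4) → ends 4
h at 4 (size 1, align 1) → ends 5
pad 1 to align 2 for b
b at 6 (size 2, align 2) → ends 8
m12 at 8 (size 1, align 1) → ends 9
pad 1 to align 2 for m7
m7 at 10 (size 14, align 2) → ends 24
m0 at 24 (size 4, align 4) → ends 28
c at 28 (size 2, align 2) → ends 30
m14 at 30 (size 2, align 2) → ends 32
m11 at 32 (size 1, align 1) → ends 33
tail pad 3 to reach multiple of 4
total 36 bytes, alignment 4
— Entry2 —
g at 0 (size 4, align 4) → ends 4
m0 at 4 (size 4, align 4) → ends 8
m7 at 8 (size 14, align 2) → ends 22
b at 22 (size 2, align 2) → ends 24
c at 24 (size 2, align 2) → ends 26
m14 at 26 (size 2, align 2) → ends 28
h at 28 (size 1, align 1) → ends 29
m12 at 29 (size 1, align 1) → ends 30
m11 at 30 (size 1, align 1) → ends 31
tail pad 1 to reach multiple of 4
total 32 bytes, alignment 4
36 − 32 = 4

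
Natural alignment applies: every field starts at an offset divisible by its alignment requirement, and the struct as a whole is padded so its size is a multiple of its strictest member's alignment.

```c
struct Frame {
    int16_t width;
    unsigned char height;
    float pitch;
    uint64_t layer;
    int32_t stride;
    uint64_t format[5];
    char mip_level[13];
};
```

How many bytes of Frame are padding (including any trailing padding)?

8

width at 0 (size 2, align 2) → ends 2
height at 2 (size 1, align 1) → ends 3
pad 1 to align 4 for pitch
pitch at 4 (size 4, align 4) → ends 8
layer at 8 (size 8, align 8) → ends 16
stride at 16 (size 4, align 4) → ends 20
pad 4 to align 8 for format
format at 24 (size 40, align 8) → ends 64
mip_level at 64 (size 13, align 1) → ends 77
tail pad 3 to reach multiple of 8
total 80 bytes, alignment 8
data bytes 72, size 80 → padding 8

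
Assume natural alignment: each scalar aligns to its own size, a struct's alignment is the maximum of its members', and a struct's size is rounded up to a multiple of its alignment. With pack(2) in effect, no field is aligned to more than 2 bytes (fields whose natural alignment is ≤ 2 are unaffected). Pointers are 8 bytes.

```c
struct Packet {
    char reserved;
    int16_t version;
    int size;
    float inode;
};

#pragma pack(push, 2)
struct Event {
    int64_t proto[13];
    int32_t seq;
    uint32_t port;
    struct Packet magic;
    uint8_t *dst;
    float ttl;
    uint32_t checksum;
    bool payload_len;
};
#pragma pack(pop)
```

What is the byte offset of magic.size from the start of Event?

116

Packet: reserved at 0 (size 1, align 1) → ends 1; pad 1 to align 2 for version; version at 2 (size 2, align 2) → ends 4; size at 4 (size 4, align 4) → ends 8; inode at 8 (size 4, align 4) → ends 12; total 12 bytes, alignment 4
proto at 0 (size 104, align 2) → ends 104
seq at 104 (size 4, align 2) → ends 108
port at 108 (size 4, align 2) → ends 112
magic at 112 (size 12, align 2) → ends 124
within Packet: size at 4
112 + 4 = 116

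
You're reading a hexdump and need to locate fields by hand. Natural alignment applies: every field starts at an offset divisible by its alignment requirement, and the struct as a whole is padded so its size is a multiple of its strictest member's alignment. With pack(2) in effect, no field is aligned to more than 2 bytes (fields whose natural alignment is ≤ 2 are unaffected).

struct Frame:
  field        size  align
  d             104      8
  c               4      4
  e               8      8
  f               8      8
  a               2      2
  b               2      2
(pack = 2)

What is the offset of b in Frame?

@0: d [104B, align 2] → 104
@104: c [4B, align 2] → 108
@108: e [8B, align 2] → 116
@116: f [8B, align 2] → 124
@124: a [2B, align 2] → 126
@126: b [2B, align 2] → 128

126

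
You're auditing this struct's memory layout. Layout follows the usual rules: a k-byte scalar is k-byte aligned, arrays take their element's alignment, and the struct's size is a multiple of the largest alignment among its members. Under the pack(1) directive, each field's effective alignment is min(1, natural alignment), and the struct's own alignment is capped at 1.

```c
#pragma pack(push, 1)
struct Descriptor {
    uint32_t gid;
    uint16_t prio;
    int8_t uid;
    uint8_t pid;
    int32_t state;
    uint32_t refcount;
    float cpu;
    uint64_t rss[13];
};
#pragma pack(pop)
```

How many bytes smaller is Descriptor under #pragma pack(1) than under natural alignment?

4

natural layout:
  @0: gid [4B, align 4] → 4
  @4: prio [2B, align 2] → 6
  @6: uid [1B, align 1] → 7
  @7: pid [1B, align 1] → 8
  @8: state [4B, align 4] → 12
  @12: refcount [4B, align 4] → 16
  @16: cpu [4B, align 4] → 20
  +4 pad (align 8)
  @24: rss [104B, align 8] → 128
  size 128, align 8
packed(1) layout:
  @0: gid [4B, align 1] → 4
  @4: prio [2B, align 1] → 6
  @6: uid [1B, align 1] → 7
  @7: pid [1B, align 1] → 8
  @8: state [4B, align 1] → 12
  @12: refcount [4B, align 1] → 16
  @16: cpu [4B, align 1] → 20
  @20: rss [104B, align 1] → 124
  size 124, align 1
128 − 124 = 4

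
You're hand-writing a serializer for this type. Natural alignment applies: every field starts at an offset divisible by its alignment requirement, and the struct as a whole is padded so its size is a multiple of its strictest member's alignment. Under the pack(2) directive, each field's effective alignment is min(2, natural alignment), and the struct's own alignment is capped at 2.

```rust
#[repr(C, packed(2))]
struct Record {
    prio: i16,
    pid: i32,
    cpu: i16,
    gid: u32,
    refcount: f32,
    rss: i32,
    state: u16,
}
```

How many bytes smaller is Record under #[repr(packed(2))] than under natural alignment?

6

natural layout:
  prio at 0 (size 2, align 2) → ends 2
  pad 2 to align 4 for pid
  pid at 4 (size 4, align 4) → ends 8
  cpu at 8 (size 2, align 2) → ends 10
  pad 2 to align 4 for gid
  gid at 12 (size 4, align 4) → ends 16
  refcount at 16 (size 4, align 4) → ends 20
  rss at 20 (size 4, align 4) → ends 24
  state at 24 (size 2, align 2) → ends 26
  tail pad 2 to reach multiple of 4
  total 28 bytes, alignment 4
packed(2) layout:
  prio at 0 (size 2, align 2) → ends 2
  pid at 2 (size 4, align 2) → ends 6
  cpu at 6 (size 2, align 2) → ends 8
  gid at 8 (size 4, align 2) → ends 12
  refcount at 12 (size 4, align 2) → ends 16
  rss at 16 (size 4, align 2) → ends 20
  state at 20 (size 2, align 2) → ends 22
  total 22 bytes, alignment 2
28 − 22 = 6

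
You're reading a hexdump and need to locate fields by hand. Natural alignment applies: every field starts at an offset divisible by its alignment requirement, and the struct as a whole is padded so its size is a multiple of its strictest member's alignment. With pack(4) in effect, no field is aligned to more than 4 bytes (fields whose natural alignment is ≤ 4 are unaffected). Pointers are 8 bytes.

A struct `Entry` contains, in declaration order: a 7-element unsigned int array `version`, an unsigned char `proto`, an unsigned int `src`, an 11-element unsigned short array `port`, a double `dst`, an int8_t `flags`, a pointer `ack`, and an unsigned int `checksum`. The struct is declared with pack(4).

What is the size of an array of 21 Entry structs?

1764

version at 0 (size 28, align 4) → ends 28
proto at 28 (size 1, align 1) → ends 29
pad 3 to align 4 for src
src at 32 (size 4, align 4) → ends 36
port at 36 (size 22, align 2) → ends 58
pad 2 to align 4 for dst
dst at 60 (size 8, align 4) → ends 68
flags at 68 (size 1, align 1) → ends 69
pad 3 to align 4 for ack
ack at 72 (size 8, align 4) → ends 80
checksum at 80 (size 4, align 4) → ends 84
total 84 bytes, alignment 4
array of 21: 21 × 84 = 1764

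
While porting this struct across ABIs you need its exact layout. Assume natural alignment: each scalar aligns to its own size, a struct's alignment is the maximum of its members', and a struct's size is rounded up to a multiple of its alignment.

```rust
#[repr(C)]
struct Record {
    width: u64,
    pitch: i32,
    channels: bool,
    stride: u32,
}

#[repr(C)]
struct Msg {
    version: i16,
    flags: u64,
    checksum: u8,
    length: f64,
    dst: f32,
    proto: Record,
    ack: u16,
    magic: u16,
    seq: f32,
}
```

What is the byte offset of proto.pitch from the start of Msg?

48

Record: 0..8  width  (8B, 8-aligned); 8..12  pitch  (4B, 4-aligned); 12..13  channels  (1B, 1-aligned); 13..16  -- padding (3B); 16..20  stride  (4B, 4-aligned); 20..24  -- tail padding (4B); sizeof = 24, alignof = 8
0..2  version  (2B, 2-aligned)
2..8  -- padding (6B)
8..16  flags  (8B, 8-aligned)
16..17  checksum  (1B, 1-aligned)
17..24  -- padding (7B)
24..32  length  (8B, 8-aligned)
32..36  dst  (4B, 4-aligned)
36..40  -- padding (4B)
40..64  proto  (24B, 8-aligned)
within Record: pitch at 8
40 + 8 = 48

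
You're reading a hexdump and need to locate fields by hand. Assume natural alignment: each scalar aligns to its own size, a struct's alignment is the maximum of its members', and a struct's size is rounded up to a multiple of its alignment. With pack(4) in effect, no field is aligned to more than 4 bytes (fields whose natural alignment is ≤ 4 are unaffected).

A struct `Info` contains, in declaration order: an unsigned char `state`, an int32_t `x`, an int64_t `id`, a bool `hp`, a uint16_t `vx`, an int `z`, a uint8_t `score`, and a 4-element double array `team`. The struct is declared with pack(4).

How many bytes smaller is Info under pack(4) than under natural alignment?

natural layout:
  @0: state [1B, align 1] → 1
  +3 pad (align 4)
  @4: x [4B, align 4] → 8
  @8: id [8B, align 8] → 16
  @16: hp [1B, align 1] → 17
  +1 pad (align 2)
  @18: vx [2B, align 2] → 20
  @20: z [4B, align 4] → 24
  @24: score [1B, align 1] → 25
  +7 pad (align 8)
  @32: team [32B, align 8] → 64
  size 64, align 8
packed(4) layout:
  @0: state [1B, align 1] → 1
  +3 pad (align 4)
  @4: x [4B, align 4] → 8
  @8: id [8B, align 4] → 16
  @16: hp [1B, align 1] → 17
  +1 pad (align 2)
  @18: vx [2B, align 2] → 20
  @20: z [4B, align 4] → 24
  @24: score [1B, align 1] → 25
  +3 pad (align 4)
  @28: team [32B, align 4] → 60
  size 60, align 4
64 − 60 = 4

4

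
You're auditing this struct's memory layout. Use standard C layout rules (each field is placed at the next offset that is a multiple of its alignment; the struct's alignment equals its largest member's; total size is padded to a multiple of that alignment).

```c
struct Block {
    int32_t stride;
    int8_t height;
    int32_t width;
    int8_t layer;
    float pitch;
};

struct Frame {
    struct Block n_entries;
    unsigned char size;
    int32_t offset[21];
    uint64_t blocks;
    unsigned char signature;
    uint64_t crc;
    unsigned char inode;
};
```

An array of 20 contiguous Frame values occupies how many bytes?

Block: stride at 0 (size 4, align 4) → ends 4; height at 4 (size 1, align 1) → ends 5; pad 3 to align 4 for width; width at 8 (size 4, align 4) → ends 12; layer at 12 (size 1, align 1) → ends 13; pad 3 to align 4 for pitch; pitch at 16 (size 4, align 4) → ends 20; total 20 bytes, alignment 4
n_entries at 0 (size 20, align 4) → ends 20
size at 20 (size 1, align 1) → ends 21
pad 3 to align 4 for offset
offset at 24 (size 84, align 4) → ends 108
pad 4 to align 8 for blocks
blocks at 112 (size 8, align 8) → ends 120
signature at 120 (size 1, align 1) → ends 121
pad 7 to align 8 for crc
crc at 128 (size 8, align 8) → ends 136
inode at 136 (size 1, align 1) → ends 137
tail pad 7 to reach multiple of 8
total 144 bytes, alignment 8
array of 20: 20 × 144 = 2880

2880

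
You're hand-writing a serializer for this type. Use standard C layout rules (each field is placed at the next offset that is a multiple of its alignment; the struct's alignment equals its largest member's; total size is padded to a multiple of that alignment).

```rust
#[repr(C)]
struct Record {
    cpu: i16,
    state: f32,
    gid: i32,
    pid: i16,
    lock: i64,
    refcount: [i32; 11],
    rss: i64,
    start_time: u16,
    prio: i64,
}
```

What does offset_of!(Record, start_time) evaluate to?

cpu at 0 (size 2, align 2) → ends 2
pad 2 to align 4 for state
state at 4 (size 4, align 4) → ends 8
gid at 8 (size 4, align 4) → ends 12
pid at 12 (size 2, align 2) → ends 14
pad 2 to align 8 for lock
lock at 16 (size 8, align 8) → ends 24
refcount at 24 (size 44, align 4) → ends 68
pad 4 to align 8 for rss
rss at 72 (size 8, align 8) → ends 80
start_time at 80 (size 2, align 2) → ends 82

80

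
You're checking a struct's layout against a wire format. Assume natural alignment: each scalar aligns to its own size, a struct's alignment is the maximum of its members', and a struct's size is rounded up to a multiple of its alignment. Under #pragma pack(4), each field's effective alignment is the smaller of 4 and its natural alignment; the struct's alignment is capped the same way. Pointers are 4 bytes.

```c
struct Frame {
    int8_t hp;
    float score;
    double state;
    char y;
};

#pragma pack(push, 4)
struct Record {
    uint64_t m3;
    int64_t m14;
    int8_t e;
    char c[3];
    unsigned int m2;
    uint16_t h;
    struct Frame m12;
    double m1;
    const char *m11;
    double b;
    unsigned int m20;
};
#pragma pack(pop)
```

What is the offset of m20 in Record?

Frame: @0: hp [1B, align 1] → 1; +3 pad (align 4); @4: score [4B, align 4] → 8; @8: state [8B, align 8] → 16; @16: y [1B, align 1] → 17; +7 tail pad (align 8); size 24, align 8
@0: m3 [8B, align 4] → 8
@8: m14 [8B, align 4] → 16
@16: e [1B, align 1] → 17
@17: c [3B, align 1] → 20
@20: m2 [4B, align 4] → 24
@24: h [2B, align 2] → 26
+2 pad (align 4)
@28: m12 [24B, align 4] → 52
@52: m1 [8B, align 4] → 60
@60: m11 [4B, align 4] → 64
@64: b [8B, align 4] → 72
@72: m20 [4B, align 4] → 76

72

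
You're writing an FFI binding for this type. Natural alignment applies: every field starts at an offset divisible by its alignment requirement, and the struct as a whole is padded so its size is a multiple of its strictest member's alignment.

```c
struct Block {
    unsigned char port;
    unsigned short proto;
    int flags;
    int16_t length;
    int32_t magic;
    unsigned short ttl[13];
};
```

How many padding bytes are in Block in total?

5

@0: port [1B, align 1] → 1
+1 pad (align 2)
@2: proto [2B, align 2] → 4
@4: flags [4B, align 4] → 8
@8: length [2B, align 2] → 10
+2 pad (align 4)
@12: magic [4B, align 4] → 16
@16: ttl [26B, align 2] → 42
+2 tail pad (align 4)
size 44, align 4
data bytes 39, size 44 → padding 5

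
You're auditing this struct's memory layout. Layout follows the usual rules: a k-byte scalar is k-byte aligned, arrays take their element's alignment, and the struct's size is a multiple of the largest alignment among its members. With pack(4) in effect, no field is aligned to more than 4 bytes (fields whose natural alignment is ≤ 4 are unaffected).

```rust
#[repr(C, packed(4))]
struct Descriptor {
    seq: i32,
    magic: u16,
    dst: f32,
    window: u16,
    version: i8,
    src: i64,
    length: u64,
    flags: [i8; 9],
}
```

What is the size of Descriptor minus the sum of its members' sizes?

@0: seq [4B, align 4] → 4
@4: magic [2B, align 2] → 6
+2 pad (align 4)
@8: dst [4B, align 4] → 12
@12: window [2B, align 2] → 14
@14: version [1B, align 1] → 15
+1 pad (align 4)
@16: src [8B, align 4] → 24
@24: length [8B, align 4] → 32
@32: flags [9B, align 1] → 41
+3 tail pad (align 4)
size 44, align 4
data bytes 38, size 44 → padding 6

6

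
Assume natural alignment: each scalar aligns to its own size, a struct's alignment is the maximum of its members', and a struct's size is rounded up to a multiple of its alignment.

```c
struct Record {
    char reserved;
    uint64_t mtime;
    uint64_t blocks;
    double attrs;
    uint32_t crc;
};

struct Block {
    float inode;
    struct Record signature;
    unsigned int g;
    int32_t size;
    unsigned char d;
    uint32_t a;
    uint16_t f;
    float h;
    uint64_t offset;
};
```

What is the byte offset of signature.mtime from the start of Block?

16

Record: reserved at 0 (size 1, align 1) → ends 1; pad 7 to align 8 for mtime; mtime at 8 (size 8, align 8) → ends 16; blocks at 16 (size 8, align 8) → ends 24; attrs at 24 (size 8, align 8) → ends 32; crc at 32 (size 4, align 4) → ends 36; tail pad 4 to reach multiple of 8; total 40 bytes, alignment 8
inode at 0 (size 4, align 4) → ends 4
pad 4 to align 8 for signature
signature at 8 (size 40, align 8) → ends 48
within Record: mtime at 8
8 + 8 = 16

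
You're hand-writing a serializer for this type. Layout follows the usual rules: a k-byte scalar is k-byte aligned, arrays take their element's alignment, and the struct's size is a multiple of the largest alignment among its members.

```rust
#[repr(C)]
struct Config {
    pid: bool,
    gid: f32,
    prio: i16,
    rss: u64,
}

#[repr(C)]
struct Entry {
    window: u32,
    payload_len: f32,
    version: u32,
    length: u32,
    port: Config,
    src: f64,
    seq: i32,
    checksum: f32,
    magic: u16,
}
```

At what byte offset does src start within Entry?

Config: 0..1  pid  (1B, 1-aligned); 1..4  -- padding (3B); 4..8  gid  (4B, 4-aligned); 8..10  prio  (2B, 2-aligned); 10..16  -- padding (6B); 16..24  rss  (8B, 8-aligned); sizeof = 24, alignof = 8
0..4  window  (4B, 4-aligned)
4..8  payload_len  (4B, 4-aligned)
8..12  version  (4B, 4-aligned)
12..16  length  (4B, 4-aligned)
16..40  port  (24B, 8-aligned)
40..48  src  (8B, 8-aligned)

40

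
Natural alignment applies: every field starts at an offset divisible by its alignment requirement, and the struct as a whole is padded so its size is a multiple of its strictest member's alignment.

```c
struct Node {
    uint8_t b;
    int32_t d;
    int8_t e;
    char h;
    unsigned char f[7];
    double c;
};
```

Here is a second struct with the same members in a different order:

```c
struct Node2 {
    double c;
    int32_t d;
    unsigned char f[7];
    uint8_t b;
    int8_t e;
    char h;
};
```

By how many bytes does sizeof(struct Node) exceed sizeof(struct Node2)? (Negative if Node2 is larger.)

8

0..1  b  (1B, 1-aligned)
1..4  -- padding (3B)
4..8  d  (4B, 4-aligned)
8..9  e  (1B, 1-aligned)
9..10  h  (1B, 1-aligned)
10..17  f  (7B, 1-aligned)
17..24  -- padding (7B)
24..32  c  (8B, 8-aligned)
sizeof = 32, alignof = 8
— Node2 —
0..8  c  (8B, 8-aligned)
8..12  d  (4B, 4-aligned)
12..19  f  (7B, 1-aligned)
19..20  b  (1B, 1-aligned)
20..21  e  (1B, 1-aligned)
21..22  h  (1B, 1-aligned)
22..24  -- tail padding (2B)
sizeof = 24, alignof = 8
32 − 24 = 8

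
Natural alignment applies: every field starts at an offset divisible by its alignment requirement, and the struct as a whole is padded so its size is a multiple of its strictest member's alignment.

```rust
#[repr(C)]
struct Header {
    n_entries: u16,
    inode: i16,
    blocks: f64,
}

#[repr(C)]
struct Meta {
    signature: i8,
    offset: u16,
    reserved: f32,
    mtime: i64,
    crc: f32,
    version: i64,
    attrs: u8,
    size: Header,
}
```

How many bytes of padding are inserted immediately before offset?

1

Header: n_entries at 0 (size 2, align 2) → ends 2; inode at 2 (size 2, align 2) → ends 4; pad 4 to align 8 for blocks; blocks at 8 (size 8, align 8) → ends 16; total 16 bytes, alignment 8
signature at 0 (size 1, align 1) → ends 1
pad 1 to align 2 for offset
offset at 2 (size 2, align 2) → ends 4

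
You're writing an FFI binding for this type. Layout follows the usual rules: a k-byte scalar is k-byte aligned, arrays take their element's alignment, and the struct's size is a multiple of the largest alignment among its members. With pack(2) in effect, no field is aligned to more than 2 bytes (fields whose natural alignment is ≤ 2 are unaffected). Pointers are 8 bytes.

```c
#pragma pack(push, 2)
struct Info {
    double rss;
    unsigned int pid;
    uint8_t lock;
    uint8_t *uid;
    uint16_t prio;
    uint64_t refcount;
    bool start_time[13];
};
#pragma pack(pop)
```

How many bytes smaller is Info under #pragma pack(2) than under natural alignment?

10

natural layout:
  @0: rss [8B, align 8] → 8
  @8: pid [4B, align 4] → 12
  @12: lock [1B, align 1] → 13
  +3 pad (align 8)
  @16: uid [8B, align 8] → 24
  @24: prio [2B, align 2] → 26
  +6 pad (align 8)
  @32: refcount [8B, align 8] → 40
  @40: start_time [13B, align 1] → 53
  +3 tail pad (align 8)
  size 56, align 8
packed(2) layout:
  @0: rss [8B, align 2] → 8
  @8: pid [4B, align 2] → 12
  @12: lock [1B, align 1] → 13
  +1 pad (align 2)
  @14: uid [8B, align 2] → 22
  @22: prio [2B, align 2] → 24
  @24: refcount [8B, align 2] → 32
  @32: start_time [13B, align 1] → 45
  +1 tail pad (align 2)
  size 46, align 2
56 − 46 = 10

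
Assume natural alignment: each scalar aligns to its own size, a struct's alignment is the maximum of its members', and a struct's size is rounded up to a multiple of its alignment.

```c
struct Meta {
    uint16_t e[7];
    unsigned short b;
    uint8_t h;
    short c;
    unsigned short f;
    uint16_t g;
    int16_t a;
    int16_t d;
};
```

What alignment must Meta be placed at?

member alignments: e=2, b=2, h=1, c=2, f=2, g=2, a=2, d=2
max = 2

2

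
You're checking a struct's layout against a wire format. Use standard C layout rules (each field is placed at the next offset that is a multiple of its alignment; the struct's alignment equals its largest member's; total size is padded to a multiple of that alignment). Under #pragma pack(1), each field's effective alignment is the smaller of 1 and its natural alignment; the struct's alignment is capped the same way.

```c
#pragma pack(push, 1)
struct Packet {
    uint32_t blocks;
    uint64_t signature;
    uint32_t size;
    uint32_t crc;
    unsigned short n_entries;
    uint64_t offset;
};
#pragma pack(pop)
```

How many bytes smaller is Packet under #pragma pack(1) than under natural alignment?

10

natural layout:
  @0: blocks [4B, align 4] → 4
  +4 pad (align 8)
  @8: signature [8B, align 8] → 16
  @16: size [4B, align 4] → 20
  @20: crc [4B, align 4] → 24
  @24: n_entries [2B, align 2] → 26
  +6 pad (align 8)
  @32: offset [8B, align 8] → 40
  size 40, align 8
packed(1) layout:
  @0: blocks [4B, align 1] → 4
  @4: signature [8B, align 1] → 12
  @12: size [4B, align 1] → 16
  @16: crc [4B, align 1] → 20
  @20: n_entries [2B, align 1] → 22
  @22: offset [8B, align 1] → 30
  size 30, align 1
40 − 30 = 10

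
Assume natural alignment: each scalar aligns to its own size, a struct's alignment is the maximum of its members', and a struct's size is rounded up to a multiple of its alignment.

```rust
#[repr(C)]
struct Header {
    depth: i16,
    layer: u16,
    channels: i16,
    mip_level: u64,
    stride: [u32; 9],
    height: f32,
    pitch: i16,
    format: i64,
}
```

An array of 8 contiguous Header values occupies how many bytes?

576

0..2  depth  (2B, 2-aligned)
2..4  layer  (2B, 2-aligned)
4..6  channels  (2B, 2-aligned)
6..8  -- padding (2B)
8..16  mip_level  (8B, 8-aligned)
16..52  stride  (36B, 4-aligned)
52..56  height  (4B, 4-aligned)
56..58  pitch  (2B, 2-aligned)
58..64  -- padding (6B)
64..72  format  (8B, 8-aligned)
sizeof = 72, alignof = 8
array of 8: 8 × 72 = 576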